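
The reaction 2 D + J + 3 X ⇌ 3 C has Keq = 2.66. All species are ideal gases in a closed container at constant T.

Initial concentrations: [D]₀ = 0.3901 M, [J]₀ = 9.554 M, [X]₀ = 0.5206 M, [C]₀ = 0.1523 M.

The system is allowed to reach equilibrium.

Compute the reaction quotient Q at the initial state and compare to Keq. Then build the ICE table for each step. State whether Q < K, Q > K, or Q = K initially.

Q₀ = 0.01722 vs Keq = 2.66 ⇒ Q<K, forward
Step 1:
                  D         J         X         C
  Initial    0.3901     9.554    0.5206    0.1523
  Change    -0.1398  -0.06992   -0.2098    0.2098
  Equil      0.2503     9.484    0.3108    0.3621
  solve Keq expr → x = 0.06992; check Q = 2.66

Q₀ = 0.01722; Q < K (proceeds forward)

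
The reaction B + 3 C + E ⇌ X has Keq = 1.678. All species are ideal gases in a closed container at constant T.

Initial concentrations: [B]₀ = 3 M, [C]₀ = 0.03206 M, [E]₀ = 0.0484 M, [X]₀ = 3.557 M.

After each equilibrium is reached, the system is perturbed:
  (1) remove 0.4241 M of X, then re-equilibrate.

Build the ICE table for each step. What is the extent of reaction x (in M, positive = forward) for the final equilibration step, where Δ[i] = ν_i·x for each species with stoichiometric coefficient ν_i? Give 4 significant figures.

x = 0.01254 M

Q₀ = 7.4341e+05 vs Keq = 1.678 ⇒ Q>K, reverse
Step 1:
                  B         C         E         X
  I               3   0.03206    0.0484     3.557
  C          0.3609     1.083    0.3609   -0.3609
  E           3.361     1.115    0.4093     3.196
  solve Keq expr → x = -0.3609; check Q = 1.678
Then remove 0.4241 M of X.
Step 2:
                  B         C         E         X
  I           3.361     1.115    0.4093     2.772
  C        -0.01254  -0.03762  -0.01254   0.01254
  E           3.348     1.077    0.3967     2.785
  solve Keq expr → x = 0.01254; check Q = 1.678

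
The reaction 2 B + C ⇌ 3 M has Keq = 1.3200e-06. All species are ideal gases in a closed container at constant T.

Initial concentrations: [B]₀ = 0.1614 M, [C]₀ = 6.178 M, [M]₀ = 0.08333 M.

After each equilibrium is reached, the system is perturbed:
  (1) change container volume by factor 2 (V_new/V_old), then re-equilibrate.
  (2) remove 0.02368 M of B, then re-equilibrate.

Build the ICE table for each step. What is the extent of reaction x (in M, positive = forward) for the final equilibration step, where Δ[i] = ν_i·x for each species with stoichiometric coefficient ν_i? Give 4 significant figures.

x = -1.8221e-04 M

Q₀ = 0.003595 vs Keq = 1.3200e-06 ⇒ Q>K, reverse
Step 1:
                    B           C           M
  init         0.1614       6.178     0.08333
  Δ           0.05077     0.02539    -0.07616
  eq           0.2122       6.203     0.00717
  solve Keq expr → x = -0.02539; check Q = 1.3200e-06
Then change container volume by factor 2 (V_new/V_old).
Step 2:
                    B           C           M
  init         0.1061       3.102    0.003585
  Δ                 0           0           0
  eq           0.1061       3.102    0.003585
  solve Keq expr → x = 0; check Q = 1.3200e-06
Then remove 0.02368 M of B.
Step 3:
                    B           C           M
  init        0.08241       3.102    0.003585
  Δ        3.6442e-04  1.8221e-04 -5.4663e-04
  eq          0.08277       3.102    0.003038
  solve Keq expr → x = -1.8221e-04; check Q = 1.3200e-06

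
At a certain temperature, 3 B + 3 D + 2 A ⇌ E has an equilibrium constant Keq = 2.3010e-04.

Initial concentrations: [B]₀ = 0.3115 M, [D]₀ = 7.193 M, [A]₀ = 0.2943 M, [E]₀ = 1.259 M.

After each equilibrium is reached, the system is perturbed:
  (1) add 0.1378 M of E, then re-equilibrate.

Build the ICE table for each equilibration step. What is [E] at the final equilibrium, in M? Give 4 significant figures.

[E]_eq = 0.946 M

Q₀ = 1.292 vs Keq = 2.3010e-04 ⇒ Q>K, reverse
Step 1:
                  B         D         A         E
  I          0.3115     7.193    0.2943     1.259
  C            1.31      1.31    0.8734   -0.4367
  E           1.622     8.503     1.168    0.8223
  solve Keq expr → x = -0.4367; check Q = 2.3010e-04
Then add 0.1378 M of E.
Step 2:
                  B         D         A         E
  I           1.622     8.503     1.168    0.9601
  C         0.04237   0.04237   0.02825  -0.01412
  E           1.664     8.545     1.196     0.946
  solve Keq expr → x = -0.01412; check Q = 2.3010e-04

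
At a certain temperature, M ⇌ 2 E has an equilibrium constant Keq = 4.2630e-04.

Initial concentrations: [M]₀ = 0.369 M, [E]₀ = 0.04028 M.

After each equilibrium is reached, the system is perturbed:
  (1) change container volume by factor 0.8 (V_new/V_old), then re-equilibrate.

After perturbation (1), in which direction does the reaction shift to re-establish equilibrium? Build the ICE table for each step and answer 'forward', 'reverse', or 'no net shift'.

Direction: reverse

Q₀ = 0.004397 vs Keq = 4.2630e-04 ⇒ Q>K, reverse
Step 1:
                   M          E
  I            0.369    0.04028
  C          0.01375   -0.02751
  E           0.3828    0.01277
  solve Keq expr → x = -0.01375; check Q = 4.2630e-04
Then change container volume by factor 0.8 (V_new/V_old).
Step 2:
                   M          E
  I           0.4784    0.01597
  C       8.3661e-04  -0.001673
  E           0.4793    0.01429
  solve Keq expr → x = -8.3661e-04; check Q = 4.2630e-04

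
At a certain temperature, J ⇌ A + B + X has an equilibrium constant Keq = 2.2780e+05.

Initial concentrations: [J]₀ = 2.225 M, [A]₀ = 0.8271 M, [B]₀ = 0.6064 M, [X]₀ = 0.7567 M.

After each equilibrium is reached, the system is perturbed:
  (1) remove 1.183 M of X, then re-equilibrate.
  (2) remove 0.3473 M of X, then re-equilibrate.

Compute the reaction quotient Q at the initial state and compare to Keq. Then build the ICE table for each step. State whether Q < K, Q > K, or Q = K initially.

Q₀ = 0.1706 vs Keq = 2.2780e+05 ⇒ Q<K, forward
Step 1:
                  J         A         B         X
  init        2.225    0.8271    0.6064    0.7567
  Δ          -2.225     2.225     2.225     2.225
  eq      1.1310e-04     3.052     2.831     2.982
  solve Keq expr → x = 2.225; check Q = 2.2780e+05
Then remove 1.183 M of X.
Step 2:
                  J         A         B         X
  init    1.1310e-04     3.052     2.831     1.799
  Δ       -4.4871e-05 4.4871e-05 4.4871e-05 4.4871e-05
  eq      6.8229e-05     3.052     2.831     1.799
  solve Keq expr → x = 4.4871e-05; check Q = 2.2780e+05
Then remove 0.3473 M of X.
Step 3:
                  J         A         B         X
  init    6.8229e-05     3.052     2.831     1.451
  Δ       -1.3173e-05 1.3173e-05 1.3173e-05 1.3173e-05
  eq      5.5055e-05     3.052     2.831     1.451
  solve Keq expr → x = 1.3173e-05; check Q = 2.2780e+05

Q₀ = 0.1706; Q < K (proceeds forward)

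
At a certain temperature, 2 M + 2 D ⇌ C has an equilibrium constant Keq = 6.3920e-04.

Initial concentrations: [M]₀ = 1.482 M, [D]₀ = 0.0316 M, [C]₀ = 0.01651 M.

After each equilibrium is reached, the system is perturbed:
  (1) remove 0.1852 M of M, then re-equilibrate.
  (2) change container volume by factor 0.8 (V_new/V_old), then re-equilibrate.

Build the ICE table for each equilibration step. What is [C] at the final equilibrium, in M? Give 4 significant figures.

[C]_eq = 1.1517e-05 M

Q₀ = 7.528 vs Keq = 6.3920e-04 ⇒ Q>K, reverse
Step 1:
                    M           D           C
  I             1.482      0.0316     0.01651
  C           0.03301     0.03301     -0.0165
  E             1.515     0.06461  6.1240e-06
  solve Keq expr → x = -0.0165; check Q = 6.3920e-04
Then remove 0.1852 M of M.
Step 2:
                    M           D           C
  I              1.33     0.06461  6.1240e-06
  C        2.8106e-06  2.8106e-06 -1.4053e-06
  E              1.33     0.06461  4.7187e-06
  solve Keq expr → x = -1.4053e-06; check Q = 6.3920e-04
Then change container volume by factor 0.8 (V_new/V_old).
Step 3:
                    M           D           C
  I             1.662     0.08076  5.8984e-06
  C       -1.1237e-05 -1.1237e-05  5.6185e-06
  E             1.662     0.08075  1.1517e-05
  solve Keq expr → x = 5.6185e-06; check Q = 6.3920e-04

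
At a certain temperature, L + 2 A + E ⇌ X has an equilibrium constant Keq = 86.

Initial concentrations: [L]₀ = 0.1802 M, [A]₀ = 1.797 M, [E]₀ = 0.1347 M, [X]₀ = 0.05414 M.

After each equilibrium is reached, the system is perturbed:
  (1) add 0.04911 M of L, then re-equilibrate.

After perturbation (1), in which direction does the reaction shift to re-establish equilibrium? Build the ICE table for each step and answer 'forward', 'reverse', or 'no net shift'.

Q₀ = 0.6907 vs Keq = 86 ⇒ Q<K, forward
Step 1:
                    L           A           E           X
  init         0.1802       1.797      0.1347     0.05414
  Δ           -0.1206     -0.2412     -0.1206      0.1206
  eq          0.05959       1.556     0.01409      0.1748
  solve Keq expr → x = 0.1206; check Q = 86
Then add 0.04911 M of L.
Step 2:
                    L           A           E           X
  init         0.1087       1.556     0.01409      0.1748
  Δ         -0.005567    -0.01113   -0.005567    0.005567
  eq           0.1031       1.545    0.008521      0.1803
  solve Keq expr → x = 0.005567; check Q = 86

Direction: forward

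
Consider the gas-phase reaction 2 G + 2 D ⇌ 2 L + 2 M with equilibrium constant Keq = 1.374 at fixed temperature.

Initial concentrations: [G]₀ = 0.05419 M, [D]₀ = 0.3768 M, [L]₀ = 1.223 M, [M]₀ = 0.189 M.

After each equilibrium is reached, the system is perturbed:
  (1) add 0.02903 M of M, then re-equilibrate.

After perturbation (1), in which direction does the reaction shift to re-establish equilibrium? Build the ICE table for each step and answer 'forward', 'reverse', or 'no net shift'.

Direction: reverse

Q₀ = 128.1 vs Keq = 1.374 ⇒ Q>K, reverse
Step 1:
                  G         D         L         M
  Initial   0.05419    0.3768     1.223     0.189
  Change     0.1071    0.1071   -0.1071   -0.1071
  Equil      0.1612    0.4839     1.116   0.08195
  solve Keq expr → x = -0.05353; check Q = 1.374
Then add 0.02903 M of M.
Step 2:
                  G         D         L         M
  Initial    0.1612    0.4839     1.116     0.111
  Change    0.01631   0.01631  -0.01631  -0.01631
  Equil      0.1776    0.5002       1.1   0.09467
  solve Keq expr → x = -0.008157; check Q = 1.374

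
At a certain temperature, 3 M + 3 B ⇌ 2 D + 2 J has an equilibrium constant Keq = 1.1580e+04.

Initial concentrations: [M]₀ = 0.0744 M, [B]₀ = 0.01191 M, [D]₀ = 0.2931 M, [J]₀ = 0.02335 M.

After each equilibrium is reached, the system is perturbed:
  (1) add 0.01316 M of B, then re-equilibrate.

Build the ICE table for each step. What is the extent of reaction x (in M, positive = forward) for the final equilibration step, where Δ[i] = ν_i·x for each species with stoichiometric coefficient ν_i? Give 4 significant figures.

Q₀ = 6.7321e+04 vs Keq = 1.1580e+04 ⇒ Q>K, reverse
Step 1:
                   M          B          D          J
  I           0.0744    0.01191     0.2931    0.02335
  C         0.005643   0.005643  -0.003762  -0.003762
  E          0.08004    0.01755     0.2893    0.01959
  solve Keq expr → x = -0.001881; check Q = 1.1580e+04
Then add 0.01316 M of B.
Step 2:
                   M          B          D          J
  I          0.08004    0.03071     0.2893    0.01959
  C        -0.007736  -0.007736   0.005158   0.005158
  E          0.07231    0.02298     0.2945    0.02475
  solve Keq expr → x = 0.002579; check Q = 1.1580e+04

x = 0.002579 M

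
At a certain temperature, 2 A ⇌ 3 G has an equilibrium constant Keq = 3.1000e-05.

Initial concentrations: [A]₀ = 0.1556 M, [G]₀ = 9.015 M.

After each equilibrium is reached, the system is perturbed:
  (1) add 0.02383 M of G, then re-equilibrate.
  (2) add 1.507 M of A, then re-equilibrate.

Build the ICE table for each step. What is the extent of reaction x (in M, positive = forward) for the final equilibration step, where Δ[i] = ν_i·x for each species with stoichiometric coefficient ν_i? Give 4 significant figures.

x = 0.005501 M

Q₀ = 3.0261e+04 vs Keq = 3.1000e-05 ⇒ Q>K, reverse
Step 1:
                   A          G
  I           0.1556      9.015
  C             5.94      -8.91
  E            6.096     0.1048
  solve Keq expr → x = -2.97; check Q = 3.1000e-05
Then add 0.02383 M of G.
Step 2:
                   A          G
  I            6.096     0.1287
  C          0.01577   -0.02365
  E            6.111      0.105
  solve Keq expr → x = -0.007883; check Q = 3.1000e-05
Then add 1.507 M of A.
Step 3:
                   A          G
  I            7.618      0.105
  C           -0.011     0.0165
  E            7.607     0.1215
  solve Keq expr → x = 0.005501; check Q = 3.1000e-05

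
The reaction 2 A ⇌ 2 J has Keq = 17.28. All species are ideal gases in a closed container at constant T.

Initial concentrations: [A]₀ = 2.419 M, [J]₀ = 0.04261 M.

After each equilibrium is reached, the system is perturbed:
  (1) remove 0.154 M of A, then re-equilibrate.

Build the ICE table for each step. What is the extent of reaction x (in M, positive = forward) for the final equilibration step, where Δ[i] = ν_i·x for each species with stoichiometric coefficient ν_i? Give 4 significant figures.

x = -0.06207 M

Q₀ = 3.1028e-04 vs Keq = 17.28 ⇒ Q<K, forward
Step 1:
                    A           J
  I             2.419     0.04261
  C            -1.942       1.942
  E            0.4773       1.984
  solve Keq expr → x = 0.9708; check Q = 17.28
Then remove 0.154 M of A.
Step 2:
                    A           J
  I            0.3233       1.984
  C            0.1241     -0.1241
  E            0.4475        1.86
  solve Keq expr → x = -0.06207; check Q = 17.28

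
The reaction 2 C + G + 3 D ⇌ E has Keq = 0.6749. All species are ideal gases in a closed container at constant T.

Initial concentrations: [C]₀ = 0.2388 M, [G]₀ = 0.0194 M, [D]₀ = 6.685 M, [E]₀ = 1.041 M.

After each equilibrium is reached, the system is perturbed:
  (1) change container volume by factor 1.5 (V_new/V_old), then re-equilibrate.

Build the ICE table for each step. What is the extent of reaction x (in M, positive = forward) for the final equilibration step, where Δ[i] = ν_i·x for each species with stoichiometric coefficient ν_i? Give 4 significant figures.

Q₀ = 3.15 vs Keq = 0.6749 ⇒ Q>K, reverse
Step 1:
                   C          G          D          E
  Initial     0.2388     0.0194      6.685      1.041
  Change     0.06499    0.03249    0.09748   -0.03249
  Equil       0.3038    0.05189      6.782      1.009
  solve Keq expr → x = -0.03249; check Q = 0.6749
Then change container volume by factor 1.5 (V_new/V_old).
Step 2:
                   C          G          D          E
  Initial     0.2025     0.0346      4.522     0.6723
  Change      0.1111    0.05556     0.1667   -0.05556
  Equil       0.3136    0.09015      4.688     0.6168
  solve Keq expr → x = -0.05556; check Q = 0.6749

x = -0.05556 M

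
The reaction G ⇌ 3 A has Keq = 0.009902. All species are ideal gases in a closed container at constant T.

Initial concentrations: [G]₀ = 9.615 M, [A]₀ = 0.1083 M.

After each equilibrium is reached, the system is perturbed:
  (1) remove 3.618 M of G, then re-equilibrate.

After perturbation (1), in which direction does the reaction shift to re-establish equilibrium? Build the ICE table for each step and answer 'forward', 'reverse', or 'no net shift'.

Q₀ = 1.3211e-04 vs Keq = 0.009902 ⇒ Q<K, forward
Step 1:
                   G          A
  Initial      9.615     0.1083
  Change     -0.1155     0.3465
  Equil          9.5     0.4548
  solve Keq expr → x = 0.1155; check Q = 0.009902
Then remove 3.618 M of G.
Step 2:
                   G          A
  Initial      5.882     0.4548
  Change     0.02223   -0.06668
  Equil        5.904     0.3881
  solve Keq expr → x = -0.02223; check Q = 0.009902

Direction: reverse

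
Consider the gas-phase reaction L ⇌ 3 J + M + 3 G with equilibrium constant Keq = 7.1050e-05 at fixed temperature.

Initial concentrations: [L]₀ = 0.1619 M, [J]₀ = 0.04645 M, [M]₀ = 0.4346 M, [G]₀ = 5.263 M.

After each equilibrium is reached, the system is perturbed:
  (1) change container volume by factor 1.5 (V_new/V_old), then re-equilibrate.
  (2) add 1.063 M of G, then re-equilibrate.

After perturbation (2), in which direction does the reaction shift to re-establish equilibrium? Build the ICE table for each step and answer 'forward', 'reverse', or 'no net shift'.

Q₀ = 0.03922 vs Keq = 7.1050e-05 ⇒ Q>K, reverse
Step 1:
                   L          J          M          G
  Initial     0.1619    0.04645     0.4346      5.263
  Change     0.01351   -0.04053   -0.01351   -0.04053
  Equil       0.1754   0.005923     0.4211      5.222
  solve Keq expr → x = -0.01351; check Q = 7.1050e-05
Then change container volume by factor 1.5 (V_new/V_old).
Step 2:
                   L          J          M          G
  Initial     0.1169   0.003949     0.2807      3.482
  Change   -0.001622   0.004865   0.001622   0.004865
  Equil       0.1153   0.008814     0.2823      3.487
  solve Keq expr → x = 0.001622; check Q = 7.1050e-05
Then add 1.063 M of G.
Step 3:
                   L          J          M          G
  Initial     0.1153   0.008814     0.2823       4.55
  Change  6.7922e-04  -0.002038 -6.7922e-04  -0.002038
  Equil        0.116   0.006776     0.2817      4.547
  solve Keq expr → x = -6.7922e-04; check Q = 7.1050e-05

Direction: reverse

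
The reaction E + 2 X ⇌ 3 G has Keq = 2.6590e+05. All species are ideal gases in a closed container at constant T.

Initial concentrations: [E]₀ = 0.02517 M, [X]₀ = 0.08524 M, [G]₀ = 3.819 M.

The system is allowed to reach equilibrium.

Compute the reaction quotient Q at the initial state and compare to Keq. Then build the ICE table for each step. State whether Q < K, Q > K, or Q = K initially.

Q₀ = 3.0456e+05; Q > K (proceeds reverse)

Q₀ = 3.0456e+05 vs Keq = 2.6590e+05 ⇒ Q>K, reverse
Step 1:
                    E           X           G
  Initial     0.02517     0.08524       3.819
  Change     0.001561    0.003121   -0.004682
  Equil       0.02673     0.08836       3.814
  solve Keq expr → x = -0.001561; check Q = 2.6590e+05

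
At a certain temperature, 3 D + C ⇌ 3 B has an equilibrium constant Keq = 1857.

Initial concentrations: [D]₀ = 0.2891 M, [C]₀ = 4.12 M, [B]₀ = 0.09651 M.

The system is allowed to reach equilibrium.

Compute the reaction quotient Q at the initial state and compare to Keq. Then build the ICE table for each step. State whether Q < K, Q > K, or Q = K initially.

Q₀ = 0.00903; Q < K (proceeds forward)

Q₀ = 0.00903 vs Keq = 1857 ⇒ Q<K, forward
Step 1:
                    D           C           B
  I            0.2891        4.12     0.09651
  C           -0.2703    -0.09011      0.2703
  E           0.01876        4.03      0.3669
  solve Keq expr → x = 0.09011; check Q = 1857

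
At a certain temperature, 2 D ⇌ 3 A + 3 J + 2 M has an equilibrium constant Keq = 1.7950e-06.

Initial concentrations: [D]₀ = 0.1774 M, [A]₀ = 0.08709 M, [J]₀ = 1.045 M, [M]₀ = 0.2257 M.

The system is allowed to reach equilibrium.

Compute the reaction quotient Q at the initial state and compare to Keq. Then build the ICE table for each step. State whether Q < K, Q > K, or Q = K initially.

Q₀ = 0.00122 vs Keq = 1.7950e-06 ⇒ Q>K, reverse
Step 1:
                  D         A         J         M
  init       0.1774   0.08709     1.045    0.2257
  Δ         0.04828  -0.07242  -0.07242  -0.04828
  eq         0.2257   0.01467    0.9726    0.1774
  solve Keq expr → x = -0.02414; check Q = 1.7950e-06

Q₀ = 0.00122; Q > K (proceeds reverse)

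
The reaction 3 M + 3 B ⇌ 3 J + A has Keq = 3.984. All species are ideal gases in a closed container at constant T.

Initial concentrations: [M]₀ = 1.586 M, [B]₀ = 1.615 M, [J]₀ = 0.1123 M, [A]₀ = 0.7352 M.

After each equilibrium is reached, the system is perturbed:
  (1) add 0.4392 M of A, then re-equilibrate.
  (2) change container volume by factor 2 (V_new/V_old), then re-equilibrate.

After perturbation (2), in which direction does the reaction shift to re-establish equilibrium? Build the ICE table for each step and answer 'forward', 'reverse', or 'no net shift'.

Direction: reverse

Q₀ = 6.1961e-05 vs Keq = 3.984 ⇒ Q<K, forward
Step 1:
                    M           B           J           A
  init          1.586       1.615      0.1123      0.7352
  Δ           -0.8285     -0.8285      0.8285      0.2762
  eq           0.7575      0.7865      0.9408       1.011
  solve Keq expr → x = 0.2762; check Q = 3.984
Then add 0.4392 M of A.
Step 2:
                    M           B           J           A
  init         0.7575      0.7865      0.9408       1.451
  Δ           0.03252     0.03252    -0.03252    -0.01084
  eq             0.79       0.819      0.9083        1.44
  solve Keq expr → x = -0.01084; check Q = 3.984
Then change container volume by factor 2 (V_new/V_old).
Step 3:
                    M           B           J           A
  init          0.395      0.4095      0.4542      0.7199
  Δ           0.06468     0.06468    -0.06468    -0.02156
  eq           0.4597      0.4742      0.3895      0.6983
  solve Keq expr → x = -0.02156; check Q = 3.984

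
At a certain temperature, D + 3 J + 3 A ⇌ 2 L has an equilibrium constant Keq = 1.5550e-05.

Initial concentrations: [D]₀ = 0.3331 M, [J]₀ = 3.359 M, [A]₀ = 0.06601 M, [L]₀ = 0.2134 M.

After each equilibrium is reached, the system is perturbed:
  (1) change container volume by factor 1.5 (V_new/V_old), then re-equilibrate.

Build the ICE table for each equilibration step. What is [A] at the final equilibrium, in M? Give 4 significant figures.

[A]_eq = 0.2558 M

Q₀ = 12.54 vs Keq = 1.5550e-05 ⇒ Q>K, reverse
Step 1:
                  D         J         A         L
  I          0.3331     3.359   0.06601    0.2134
  C          0.1046    0.3137    0.3137   -0.2091
  E          0.4377     3.673    0.3797  0.004295
  solve Keq expr → x = -0.1046; check Q = 1.5550e-05
Then change container volume by factor 1.5 (V_new/V_old).
Step 2:
                  D         J         A         L
  I          0.2918     2.448    0.2531  0.002864
  C       9.0217e-04  0.002707  0.002707 -0.001804
  E          0.2927     2.451    0.2558  0.001059
  solve Keq expr → x = -9.0217e-04; check Q = 1.5550e-05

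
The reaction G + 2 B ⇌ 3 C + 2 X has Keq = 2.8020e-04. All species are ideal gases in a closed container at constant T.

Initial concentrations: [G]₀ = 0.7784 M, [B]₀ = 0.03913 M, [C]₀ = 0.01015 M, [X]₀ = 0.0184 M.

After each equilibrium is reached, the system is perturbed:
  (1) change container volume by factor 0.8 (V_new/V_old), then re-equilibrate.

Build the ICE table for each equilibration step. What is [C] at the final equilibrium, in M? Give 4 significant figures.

Q₀ = 2.9704e-07 vs Keq = 2.8020e-04 ⇒ Q<K, forward
Step 1:
                    G           B           C           X
  Initial      0.7784     0.03913     0.01015      0.0184
  Change    -0.009644    -0.01929     0.02893     0.01929
  Equil        0.7688     0.01984     0.03908     0.03769
  solve Keq expr → x = 0.009644; check Q = 2.8020e-04
Then change container volume by factor 0.8 (V_new/V_old).
Step 2:
                    G           B           C           X
  Initial      0.9609      0.0248     0.04885     0.04711
  Change      0.00103    0.002061   -0.003091   -0.002061
  Equil         0.962     0.02686     0.04576     0.04505
  solve Keq expr → x = -0.00103; check Q = 2.8020e-04

[C]_eq = 0.04576 M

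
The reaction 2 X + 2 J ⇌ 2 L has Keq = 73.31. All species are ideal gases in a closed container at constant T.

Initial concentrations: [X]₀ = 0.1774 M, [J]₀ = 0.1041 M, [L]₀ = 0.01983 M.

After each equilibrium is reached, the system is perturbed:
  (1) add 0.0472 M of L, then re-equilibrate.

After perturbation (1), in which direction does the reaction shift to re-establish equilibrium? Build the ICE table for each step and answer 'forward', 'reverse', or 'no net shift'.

Q₀ = 1.153 vs Keq = 73.31 ⇒ Q<K, forward
Step 1:
                    X           J           L
  Initial      0.1774      0.1041     0.01983
  Change     -0.04582    -0.04582     0.04582
  Equil        0.1316     0.05828     0.06565
  solve Keq expr → x = 0.02291; check Q = 73.31
Then add 0.0472 M of L.
Step 2:
                    X           J           L
  Initial      0.1316     0.05828      0.1129
  Change      0.01703     0.01703    -0.01703
  Equil        0.1486     0.07531     0.09582
  solve Keq expr → x = -0.008516; check Q = 73.31

Direction: reverse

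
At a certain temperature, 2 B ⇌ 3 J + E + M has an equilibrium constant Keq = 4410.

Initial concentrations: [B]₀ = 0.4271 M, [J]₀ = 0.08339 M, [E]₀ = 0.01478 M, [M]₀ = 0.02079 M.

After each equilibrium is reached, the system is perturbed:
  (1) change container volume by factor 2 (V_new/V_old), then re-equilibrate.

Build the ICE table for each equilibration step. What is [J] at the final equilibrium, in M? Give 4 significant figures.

Q₀ = 9.7681e-07 vs Keq = 4410 ⇒ Q<K, forward
Step 1:
                  B         J         E         M
  I          0.4271   0.08339   0.01478   0.02079
  C          -0.425    0.6375    0.2125    0.2125
  E        0.002122    0.7209    0.2273    0.2333
  solve Keq expr → x = 0.2125; check Q = 4410
Then change container volume by factor 2 (V_new/V_old).
Step 2:
                  B         J         E         M
  I        0.001061    0.3604    0.1136    0.1166
  C       -6.8319e-04  0.001025 3.4159e-04 3.4159e-04
  E       3.7785e-04    0.3615     0.114     0.117
  solve Keq expr → x = 3.4159e-04; check Q = 4410

[J]_eq = 0.3615 M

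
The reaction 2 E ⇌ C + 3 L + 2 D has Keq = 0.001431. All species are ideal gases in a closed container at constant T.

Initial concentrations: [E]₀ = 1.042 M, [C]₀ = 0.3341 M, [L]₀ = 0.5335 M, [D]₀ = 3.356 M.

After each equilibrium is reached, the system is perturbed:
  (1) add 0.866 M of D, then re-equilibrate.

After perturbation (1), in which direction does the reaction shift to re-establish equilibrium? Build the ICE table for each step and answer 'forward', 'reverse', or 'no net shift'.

Q₀ = 0.5262 vs Keq = 0.001431 ⇒ Q>K, reverse
Step 1:
                  E         C         L         D
  init        1.042    0.3341    0.5335     3.356
  Δ          0.2816   -0.1408   -0.4224   -0.2816
  eq          1.324    0.1933    0.1111     3.074
  solve Keq expr → x = -0.1408; check Q = 0.001431
Then add 0.866 M of D.
Step 2:
                  E         C         L         D
  init        1.324    0.1933    0.1111      3.94
  Δ         0.01029 -0.005145  -0.01543  -0.01029
  eq          1.334    0.1882   0.09568      3.93
  solve Keq expr → x = -0.005145; check Q = 0.001431

Direction: reverse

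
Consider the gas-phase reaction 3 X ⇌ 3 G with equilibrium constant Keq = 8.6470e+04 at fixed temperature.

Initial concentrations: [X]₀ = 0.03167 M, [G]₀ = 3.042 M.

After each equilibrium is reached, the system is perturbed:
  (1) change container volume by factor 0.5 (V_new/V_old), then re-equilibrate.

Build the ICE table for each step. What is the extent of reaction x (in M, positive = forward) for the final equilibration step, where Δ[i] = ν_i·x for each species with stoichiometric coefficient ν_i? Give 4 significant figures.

x = 0 M

Q₀ = 8.8620e+05 vs Keq = 8.6470e+04 ⇒ Q>K, reverse
Step 1:
                    X           G
  init        0.03167       3.042
  Δ            0.0363     -0.0363
  eq          0.06797       3.006
  solve Keq expr → x = -0.0121; check Q = 8.6470e+04
Then change container volume by factor 0.5 (V_new/V_old).
Step 2:
                    X           G
  init         0.1359       6.011
  Δ                 0           0
  eq           0.1359       6.011
  solve Keq expr → x = 0; check Q = 8.6470e+04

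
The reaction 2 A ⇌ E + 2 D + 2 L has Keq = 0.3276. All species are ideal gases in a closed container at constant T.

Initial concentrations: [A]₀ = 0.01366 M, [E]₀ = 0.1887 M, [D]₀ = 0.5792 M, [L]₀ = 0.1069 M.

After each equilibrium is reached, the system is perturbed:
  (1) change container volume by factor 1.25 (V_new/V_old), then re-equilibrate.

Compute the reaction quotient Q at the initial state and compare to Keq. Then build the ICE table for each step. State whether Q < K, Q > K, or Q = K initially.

Q₀ = 3.877; Q > K (proceeds reverse)

Q₀ = 3.877 vs Keq = 0.3276 ⇒ Q>K, reverse
Step 1:
                    A           E           D           L
  Initial     0.01366      0.1887      0.5792      0.1069
  Change      0.02146    -0.01073    -0.02146    -0.02146
  Equil       0.03512       0.178      0.5577     0.08544
  solve Keq expr → x = -0.01073; check Q = 0.3276
Then change container volume by factor 1.25 (V_new/V_old).
Step 2:
                    A           E           D           L
  Initial      0.0281      0.1424      0.4462     0.06835
  Change    -0.005785    0.002892    0.005785    0.005785
  Equil       0.02231      0.1453       0.452     0.07414
  solve Keq expr → x = 0.002892; check Q = 0.3276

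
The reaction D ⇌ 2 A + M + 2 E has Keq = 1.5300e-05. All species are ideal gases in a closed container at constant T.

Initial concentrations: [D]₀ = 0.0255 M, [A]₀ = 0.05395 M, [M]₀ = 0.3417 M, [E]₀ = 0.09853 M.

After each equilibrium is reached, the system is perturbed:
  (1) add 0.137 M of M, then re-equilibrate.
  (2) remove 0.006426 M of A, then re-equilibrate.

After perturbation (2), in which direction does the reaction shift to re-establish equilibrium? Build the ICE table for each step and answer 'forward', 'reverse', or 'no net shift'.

Q₀ = 3.7864e-04 vs Keq = 1.5300e-05 ⇒ Q>K, reverse
Step 1:
                   D          A          M          E
  init        0.0255    0.05395     0.3417    0.09853
  Δ          0.01633   -0.03266   -0.01633   -0.03266
  eq         0.04183    0.02129     0.3254    0.06587
  solve Keq expr → x = -0.01633; check Q = 1.5300e-05
Then add 0.137 M of M.
Step 2:
                   D          A          M          E
  init       0.04183    0.02129     0.4624    0.06587
  Δ         0.001224  -0.002447  -0.001224  -0.002447
  eq         0.04305    0.01884     0.4611    0.06342
  solve Keq expr → x = -0.001224; check Q = 1.5300e-05
Then remove 0.006426 M of A.
Step 3:
                   D          A          M          E
  init       0.04305    0.01242     0.4611    0.06342
  Δ        -0.002312   0.004625   0.002312   0.004625
  eq         0.04074    0.01704     0.4635    0.06805
  solve Keq expr → x = 0.002312; check Q = 1.5300e-05

Direction: forward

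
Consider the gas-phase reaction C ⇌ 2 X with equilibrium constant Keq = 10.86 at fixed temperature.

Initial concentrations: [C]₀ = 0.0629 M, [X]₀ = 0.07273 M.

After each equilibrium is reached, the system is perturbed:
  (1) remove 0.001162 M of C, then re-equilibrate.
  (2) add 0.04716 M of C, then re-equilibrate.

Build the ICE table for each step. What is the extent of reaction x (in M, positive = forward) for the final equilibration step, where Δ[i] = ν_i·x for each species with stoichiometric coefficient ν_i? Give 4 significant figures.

Q₀ = 0.0841 vs Keq = 10.86 ⇒ Q<K, forward
Step 1:
                    C           X
  init         0.0629     0.07273
  Δ          -0.05951       0.119
  eq         0.003386      0.1918
  solve Keq expr → x = 0.05951; check Q = 10.86
Then remove 0.001162 M of C.
Step 2:
                    C           X
  init       0.002224      0.1918
  Δ          0.001086   -0.002171
  eq          0.00331      0.1896
  solve Keq expr → x = -0.001086; check Q = 10.86
Then add 0.04716 M of C.
Step 3:
                    C           X
  init        0.05047      0.1896
  Δ          -0.04343     0.08686
  eq         0.007037      0.2765
  solve Keq expr → x = 0.04343; check Q = 10.86

x = 0.04343 M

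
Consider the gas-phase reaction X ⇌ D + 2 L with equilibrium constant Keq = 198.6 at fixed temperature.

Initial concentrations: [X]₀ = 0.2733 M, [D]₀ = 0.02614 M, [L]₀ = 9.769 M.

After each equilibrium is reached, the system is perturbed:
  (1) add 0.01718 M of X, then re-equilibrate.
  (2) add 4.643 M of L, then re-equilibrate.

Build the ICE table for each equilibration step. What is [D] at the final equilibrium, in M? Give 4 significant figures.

[D]_eq = 0.152 M

Q₀ = 9.128 vs Keq = 198.6 ⇒ Q<K, forward
Step 1:
                   X          D          L
  init        0.2733    0.02614      9.769
  Δ          -0.1715     0.1715     0.3431
  eq          0.1018     0.1977      10.11
  solve Keq expr → x = 0.1715; check Q = 198.6
Then add 0.01718 M of X.
Step 2:
                   X          D          L
  init         0.119     0.1977      10.11
  Δ         -0.01103    0.01103    0.02206
  eq          0.1079     0.2087      10.13
  solve Keq expr → x = 0.01103; check Q = 198.6
Then add 4.643 M of L.
Step 3:
                   X          D          L
  init        0.1079     0.2087      14.78
  Δ          0.05667   -0.05667    -0.1133
  eq          0.1646      0.152      14.66
  solve Keq expr → x = -0.05667; check Q = 198.6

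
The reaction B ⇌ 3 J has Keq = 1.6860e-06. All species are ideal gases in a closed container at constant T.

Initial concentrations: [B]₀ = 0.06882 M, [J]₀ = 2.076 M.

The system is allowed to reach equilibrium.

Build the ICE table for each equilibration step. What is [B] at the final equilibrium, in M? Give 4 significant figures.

[B]_eq = 0.7572 M

Q₀ = 130 vs Keq = 1.6860e-06 ⇒ Q>K, reverse
Step 1:
                    B           J
  I           0.06882       2.076
  C            0.6884      -2.065
  E            0.7572     0.01085
  solve Keq expr → x = -0.6884; check Q = 1.6860e-06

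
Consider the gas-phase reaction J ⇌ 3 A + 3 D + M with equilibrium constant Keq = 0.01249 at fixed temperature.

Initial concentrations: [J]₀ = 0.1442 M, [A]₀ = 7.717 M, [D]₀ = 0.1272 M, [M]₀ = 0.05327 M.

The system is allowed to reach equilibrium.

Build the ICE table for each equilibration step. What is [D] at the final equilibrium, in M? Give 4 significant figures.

[D]_eq = 0.05453 M

Q₀ = 0.3494 vs Keq = 0.01249 ⇒ Q>K, reverse
Step 1:
                  J         A         D         M
  init       0.1442     7.717    0.1272   0.05327
  Δ         0.02422  -0.07267  -0.07267  -0.02422
  eq         0.1684     7.644   0.05453   0.02905
  solve Keq expr → x = -0.02422; check Q = 0.01249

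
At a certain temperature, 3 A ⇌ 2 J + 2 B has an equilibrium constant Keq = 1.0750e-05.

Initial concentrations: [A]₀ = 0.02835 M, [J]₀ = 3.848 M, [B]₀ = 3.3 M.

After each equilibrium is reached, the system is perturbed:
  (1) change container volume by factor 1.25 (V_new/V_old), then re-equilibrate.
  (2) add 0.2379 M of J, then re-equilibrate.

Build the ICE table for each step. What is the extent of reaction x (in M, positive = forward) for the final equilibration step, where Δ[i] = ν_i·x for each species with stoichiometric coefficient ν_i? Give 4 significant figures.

x = -0.007891 M

Q₀ = 7.0768e+06 vs Keq = 1.0750e-05 ⇒ Q>K, reverse
Step 1:
                   A          J          B
  Initial    0.02835      3.848        3.3
  Change       4.862     -3.242     -3.242
  Equil        4.891     0.6065    0.05847
  solve Keq expr → x = -1.621; check Q = 1.0750e-05
Then change container volume by factor 1.25 (V_new/V_old).
Step 2:
                   A          J          B
  Initial      3.913     0.4852    0.04678
  Change   -0.007287   0.004858   0.004858
  Equil        3.905       0.49    0.05164
  solve Keq expr → x = 0.002429; check Q = 1.0750e-05
Then add 0.2379 M of J.
Step 3:
                   A          J          B
  Initial      3.905     0.7279    0.05164
  Change     0.02367   -0.01578   -0.01578
  Equil        3.929     0.7122    0.03585
  solve Keq expr → x = -0.007891; check Q = 1.0750e-05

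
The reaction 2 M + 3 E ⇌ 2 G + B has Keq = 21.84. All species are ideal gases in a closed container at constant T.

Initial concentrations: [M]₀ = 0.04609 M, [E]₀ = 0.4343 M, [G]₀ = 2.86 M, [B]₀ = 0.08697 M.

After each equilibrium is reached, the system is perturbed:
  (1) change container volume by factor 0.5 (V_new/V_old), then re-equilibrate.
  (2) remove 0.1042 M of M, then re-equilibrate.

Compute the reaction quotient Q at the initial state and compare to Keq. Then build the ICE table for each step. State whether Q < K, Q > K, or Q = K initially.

Q₀ = 4088 vs Keq = 21.84 ⇒ Q>K, reverse
Step 1:
                  M         E         G         B
  init      0.04609    0.4343      2.86   0.08697
  Δ          0.1293    0.1939   -0.1293  -0.06464
  eq         0.1754    0.6282     2.731   0.02233
  solve Keq expr → x = -0.06464; check Q = 21.84
Then change container volume by factor 0.5 (V_new/V_old).
Step 2:
                  M         E         G         B
  init       0.3507     1.256     5.461   0.04466
  Δ        -0.07425   -0.1114   0.07425   0.03713
  eq         0.2765     1.145     5.536   0.08179
  solve Keq expr → x = 0.03713; check Q = 21.84
Then remove 0.1042 M of M.
Step 3:
                  M         E         G         B
  init       0.1723     1.145     5.536   0.08179
  Δ         0.04371   0.06557  -0.04371  -0.02186
  eq          0.216     1.211     5.492   0.05993
  solve Keq expr → x = -0.02186; check Q = 21.84

Q₀ = 4088; Q > K (proceeds reverse)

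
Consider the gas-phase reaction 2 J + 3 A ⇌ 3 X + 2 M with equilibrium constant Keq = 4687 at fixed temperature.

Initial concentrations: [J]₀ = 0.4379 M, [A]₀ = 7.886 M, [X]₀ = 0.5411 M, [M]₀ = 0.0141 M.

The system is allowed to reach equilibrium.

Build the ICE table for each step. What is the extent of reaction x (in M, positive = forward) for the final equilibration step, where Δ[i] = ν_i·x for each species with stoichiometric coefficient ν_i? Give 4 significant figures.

Q₀ = 3.3493e-07 vs Keq = 4687 ⇒ Q<K, forward
Step 1:
                  J         A         X         M
  init       0.4379     7.886    0.5411    0.0141
  Δ         -0.4375   -0.6562    0.6562    0.4375
  eq      4.4450e-04      7.23     1.197    0.4516
  solve Keq expr → x = 0.2187; check Q = 4687

x = 0.2187 M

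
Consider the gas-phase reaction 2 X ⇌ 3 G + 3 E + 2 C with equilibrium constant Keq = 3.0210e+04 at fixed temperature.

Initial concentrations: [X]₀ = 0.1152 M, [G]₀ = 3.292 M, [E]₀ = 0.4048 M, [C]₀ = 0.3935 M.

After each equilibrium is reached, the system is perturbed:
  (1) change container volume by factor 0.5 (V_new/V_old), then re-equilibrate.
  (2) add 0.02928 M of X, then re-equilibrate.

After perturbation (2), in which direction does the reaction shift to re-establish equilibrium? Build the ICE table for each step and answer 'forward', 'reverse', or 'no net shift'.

Q₀ = 27.61 vs Keq = 3.0210e+04 ⇒ Q<K, forward
Step 1:
                  X         G         E         C
  I          0.1152     3.292    0.4048    0.3935
  C         -0.1073     0.161     0.161    0.1073
  E        0.007869     3.453    0.5658    0.5008
  solve Keq expr → x = 0.05367; check Q = 3.0210e+04
Then change container volume by factor 0.5 (V_new/V_old).
Step 2:
                  X         G         E         C
  I         0.01574     6.906     1.132     1.002
  C         0.07973   -0.1196   -0.1196  -0.07973
  E         0.09547     6.786     1.012    0.9219
  solve Keq expr → x = -0.03986; check Q = 3.0210e+04
Then add 0.02928 M of X.
Step 3:
                  X         G         E         C
  I          0.1247     6.786     1.012    0.9219
  C        -0.02158   0.03238   0.03238   0.02158
  E          0.1032     6.819     1.044    0.9435
  solve Keq expr → x = 0.01079; check Q = 3.0210e+04

Direction: forward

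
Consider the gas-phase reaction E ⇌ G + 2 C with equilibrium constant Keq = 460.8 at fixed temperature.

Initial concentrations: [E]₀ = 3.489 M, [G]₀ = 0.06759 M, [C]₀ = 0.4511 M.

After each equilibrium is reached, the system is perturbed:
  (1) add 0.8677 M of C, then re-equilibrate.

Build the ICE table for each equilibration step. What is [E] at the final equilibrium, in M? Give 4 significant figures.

[E]_eq = 0.3887 M

Q₀ = 0.003942 vs Keq = 460.8 ⇒ Q<K, forward
Step 1:
                   E          G          C
  Initial      3.489    0.06759     0.4511
  Change      -3.166      3.166      6.332
  Equil       0.3229      3.234      6.783
  solve Keq expr → x = 3.166; check Q = 460.8
Then add 0.8677 M of C.
Step 2:
                   E          G          C
  Initial     0.3229      3.234      7.651
  Change     0.06581   -0.06581    -0.1316
  Equil       0.3887      3.168      7.519
  solve Keq expr → x = -0.06581; check Q = 460.8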